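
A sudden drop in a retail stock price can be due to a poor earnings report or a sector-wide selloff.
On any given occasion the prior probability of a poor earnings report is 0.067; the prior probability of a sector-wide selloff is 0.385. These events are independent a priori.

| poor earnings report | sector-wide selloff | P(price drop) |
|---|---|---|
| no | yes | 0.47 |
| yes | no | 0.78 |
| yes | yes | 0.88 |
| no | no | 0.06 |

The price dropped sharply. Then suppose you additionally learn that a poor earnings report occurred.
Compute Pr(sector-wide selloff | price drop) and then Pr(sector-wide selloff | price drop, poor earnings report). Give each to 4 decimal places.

Weight on sector-wide selloff=true, given the evidence: 0.168826 + 0.022700 = 0.191526
The normalizing constant is 0.06*0.933*0.615 + 0.47*0.933*0.385 + 0.78*0.067*0.615 + 0.88*0.067*0.385 = 0.258094
Posterior = 0.191526 / 0.258094 ≈ 0.7421

With the extra evidence:
Sum P(price drop|·) weighted by the priors over both values of sector-wide selloff:
  P(price drop | poor earnings report) = 0.78×0.615 + 0.88×0.385
        = 0.479700 + 0.338800 = 0.818500
The terms with sector-wide selloff present sum to 0.338800, so
  P(sector-wide selloff | price drop, poor earnings report) = 0.338800 / 0.818500 ≈ 0.4139

Pr(sector-wide selloff | price drop) ≈ 0.7421; Pr(sector-wide selloff | price drop, poor earnings report) ≈ 0.4139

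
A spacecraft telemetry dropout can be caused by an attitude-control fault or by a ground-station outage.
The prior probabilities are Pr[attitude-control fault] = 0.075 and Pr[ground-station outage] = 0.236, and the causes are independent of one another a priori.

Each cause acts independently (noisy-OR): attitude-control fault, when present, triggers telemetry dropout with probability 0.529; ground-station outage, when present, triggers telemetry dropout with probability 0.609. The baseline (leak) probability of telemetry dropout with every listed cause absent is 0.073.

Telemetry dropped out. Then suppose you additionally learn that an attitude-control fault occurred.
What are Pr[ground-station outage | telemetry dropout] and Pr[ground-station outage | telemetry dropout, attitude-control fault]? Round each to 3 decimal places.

Under noisy-OR, P(telemetry dropout | causes) = 1 − (1−0.073)·∏(1−qᵢ) over the active causes.
Numerator (weight on configurations with ground-station outage): 0.139176 + 0.014678 = 0.153854
Normalizer over all consistent configurations: 0.073×0.925×0.764 + 0.637543×0.925×0.236 + 0.563383×0.075×0.764 + 0.829283×0.075×0.236 = 0.237725
Posterior = 0.153854 / 0.237725 ≈ 0.647

Now also conditioning on attitude-control fault=true:
For the numerator, keep only ground-station outage=true terms: 0.829283·0.236 = 0.195711
Denominator P(telemetry dropout | attitude-control fault): 0.563383·0.764 + 0.829283·0.236 = 0.626136
Posterior = 0.195711 / 0.626136 ≈ 0.313
The drop from 0.647 to 0.313 is the explaining-away (discounting) effect.

Pr[ground-station outage | telemetry dropout] ≈ 0.647; Pr[ground-station outage | telemetry dropout, attitude-control fault] ≈ 0.313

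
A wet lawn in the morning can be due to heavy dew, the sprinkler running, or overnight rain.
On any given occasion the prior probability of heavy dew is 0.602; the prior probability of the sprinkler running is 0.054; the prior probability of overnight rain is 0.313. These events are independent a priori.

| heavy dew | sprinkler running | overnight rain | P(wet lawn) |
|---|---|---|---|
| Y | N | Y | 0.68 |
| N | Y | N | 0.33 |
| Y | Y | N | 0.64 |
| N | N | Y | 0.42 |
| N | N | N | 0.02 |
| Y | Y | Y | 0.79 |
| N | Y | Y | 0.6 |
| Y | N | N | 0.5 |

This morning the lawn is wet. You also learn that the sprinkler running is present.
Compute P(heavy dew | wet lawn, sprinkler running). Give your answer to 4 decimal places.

Sum P(wet lawn|·) weighted by the priors over the 4 (heavy dew, overnight rain) configurations:
  P(wet lawn | sprinkler running) = 0.33*0.398*0.687 + 0.6*0.398*0.313 + 0.64*0.602*0.687 + 0.79*0.602*0.313
        = 0.090231 + 0.074744 + 0.264687 + 0.148857 = 0.578519
Configurations with heavy dew contribute 0.413544, so
  P(heavy dew | wet lawn, sprinkler running) = 0.413544 / 0.578519 ≈ 0.7148

P(heavy dew | wet lawn, sprinkler running) ≈ 0.7148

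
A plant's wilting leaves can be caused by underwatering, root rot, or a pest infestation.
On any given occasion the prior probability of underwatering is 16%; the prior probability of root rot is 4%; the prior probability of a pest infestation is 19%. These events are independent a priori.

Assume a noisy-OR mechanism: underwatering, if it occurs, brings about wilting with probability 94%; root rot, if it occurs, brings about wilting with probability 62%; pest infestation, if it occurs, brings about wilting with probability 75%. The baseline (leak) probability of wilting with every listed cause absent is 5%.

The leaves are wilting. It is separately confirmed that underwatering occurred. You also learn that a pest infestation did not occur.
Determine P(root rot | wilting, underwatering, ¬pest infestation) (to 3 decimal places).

P(root rot | wilting, underwatering, ¬pest infestation) ≈ 0.041

Under noisy-OR, P(wilting | causes) = 1 − (1−0.05)·∏(1−qᵢ) over the active causes.
Sum P(wilting|·) weighted by the priors over both values of root rot:
  P(wilting | underwatering, ¬pest infestation) = 0.943*0.96 + 0.97834*0.04
        = 0.905280 + 0.039134 = 0.944414
The terms with root rot present sum to 0.039134, so
  P(root rot | wilting, underwatering, ¬pest infestation) = 0.039134 / 0.944414 ≈ 0.041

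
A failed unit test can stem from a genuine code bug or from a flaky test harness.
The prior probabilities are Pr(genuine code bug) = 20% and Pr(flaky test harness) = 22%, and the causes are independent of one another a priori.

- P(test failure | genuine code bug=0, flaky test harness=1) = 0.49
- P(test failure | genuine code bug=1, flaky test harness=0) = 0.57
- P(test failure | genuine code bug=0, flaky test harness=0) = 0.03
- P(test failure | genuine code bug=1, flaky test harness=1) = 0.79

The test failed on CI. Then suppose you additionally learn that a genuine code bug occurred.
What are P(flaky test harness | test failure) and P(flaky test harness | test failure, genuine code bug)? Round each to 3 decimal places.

P(test failure) = 0.03×0.8×0.78 + 0.49×0.8×0.22 + 0.57×0.2×0.78 + 0.79×0.2×0.22 = 0.018720 + 0.086240 + 0.088920 + 0.034760 = 0.228640
Restricting to configurations with flaky test harness present: 0.086240 + 0.034760 = 0.121000.
P(flaky test harness | test failure) = 0.121000 / 0.228640 ≈ 0.529

With the extra evidence:
Enumerate both values of flaky test harness and weight by the priors:
  P(test failure | genuine code bug) = 0.57·0.78 + 0.79·0.22
        = 0.444600 + 0.173800 = 0.618400
Configurations with flaky test harness contribute 0.173800, so
  P(flaky test harness | test failure, genuine code bug) = 0.173800 / 0.618400 ≈ 0.281

P(flaky test harness | test failure) ≈ 0.529; P(flaky test harness | test failure, genuine code bug) ≈ 0.281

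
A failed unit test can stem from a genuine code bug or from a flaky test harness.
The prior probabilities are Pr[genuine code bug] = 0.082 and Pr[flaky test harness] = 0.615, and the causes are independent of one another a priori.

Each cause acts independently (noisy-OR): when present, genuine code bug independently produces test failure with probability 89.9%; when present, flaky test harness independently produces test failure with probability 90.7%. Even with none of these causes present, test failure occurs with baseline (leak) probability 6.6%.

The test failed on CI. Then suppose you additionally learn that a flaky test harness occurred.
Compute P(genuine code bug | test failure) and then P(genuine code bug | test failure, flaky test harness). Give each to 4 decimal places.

Under noisy-OR, P(test failure | causes) = 1 − (1−0.066)·∏(1−qᵢ) over the active causes.
For the numerator, keep only genuine code bug=true terms: 0.028592 + 0.049988 = 0.078580
Denominator P(test failure): 0.066·0.918·0.385 + 0.913138·0.918·0.615 + 0.905666·0.082·0.385 + 0.991227·0.082·0.615 = 0.617436
Posterior = 0.078580 / 0.617436 ≈ 0.1273

With the extra evidence:
Enumerate both values of genuine code bug and weight by the priors:
  P(test failure | flaky test harness) = 0.913138*0.918 + 0.991227*0.082
        = 0.838261 + 0.081281 = 0.919542
Configurations with genuine code bug contribute 0.081281, so
  P(genuine code bug | test failure, flaky test harness) = 0.081281 / 0.919542 ≈ 0.0884

P(genuine code bug | test failure) ≈ 0.1273; P(genuine code bug | test failure, flaky test harness) ≈ 0.0884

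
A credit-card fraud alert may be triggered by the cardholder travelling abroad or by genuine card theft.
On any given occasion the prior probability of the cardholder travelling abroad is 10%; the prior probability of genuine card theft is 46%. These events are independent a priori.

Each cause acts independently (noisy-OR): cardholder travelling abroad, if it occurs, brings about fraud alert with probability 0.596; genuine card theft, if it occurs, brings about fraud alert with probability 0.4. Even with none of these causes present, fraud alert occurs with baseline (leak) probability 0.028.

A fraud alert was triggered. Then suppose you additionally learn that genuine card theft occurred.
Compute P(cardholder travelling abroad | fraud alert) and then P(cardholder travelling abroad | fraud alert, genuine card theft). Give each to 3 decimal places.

P(cardholder travelling abroad | fraud alert) ≈ 0.267; P(cardholder travelling abroad | fraud alert, genuine card theft) ≈ 0.169

Under noisy-OR, P(fraud alert | causes) = 1 − (1−0.028)·∏(1−qᵢ) over the active causes.
Weight on cardholder travelling abroad=true, given the evidence: 0.032795 + 0.035162 = 0.067957
Normalizer over all consistent configurations: 0.028*0.9*0.54 + 0.4168*0.9*0.46 + 0.607312*0.1*0.54 + 0.764387*0.1*0.46 = 0.254120
P(cardholder travelling abroad | fraud alert) = 0.067957/0.254120 ≈ 0.267

With the extra evidence:
P(fraud alert | genuine card theft) = 0.4168*0.9 + 0.764387*0.1 = 0.375120 + 0.076439 = 0.451559
Of this, 0.076439 comes from 0.764387*0.1 (the cardholder travelling abroad=true cases).
P(cardholder travelling abroad | fraud alert, genuine card theft) = 0.076439 / 0.451559 ≈ 0.169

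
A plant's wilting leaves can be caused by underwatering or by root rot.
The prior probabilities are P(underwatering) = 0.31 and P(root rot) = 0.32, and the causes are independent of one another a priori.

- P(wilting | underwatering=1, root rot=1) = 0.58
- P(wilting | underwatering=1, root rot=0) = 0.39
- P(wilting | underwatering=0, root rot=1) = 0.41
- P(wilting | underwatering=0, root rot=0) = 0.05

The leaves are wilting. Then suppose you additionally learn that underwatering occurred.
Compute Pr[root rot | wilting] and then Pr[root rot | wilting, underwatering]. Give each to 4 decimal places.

By total probability over the 4 (underwatering, root rot) configurations:
  P(wilting) = 0.05*0.69*0.68 + 0.41*0.69*0.32 + 0.39*0.31*0.68 + 0.58*0.31*0.32
        = 0.023460 + 0.090528 + 0.082212 + 0.057536 = 0.253736
Keeping only the root rot-present terms gives 0.148064, so
  P(root rot | wilting) = 0.148064 / 0.253736 ≈ 0.5835

Now condition on the additional information:
By total probability over both values of root rot:
  P(wilting | underwatering) = 0.39*0.68 + 0.58*0.32
        = 0.265200 + 0.185600 = 0.450800
Keeping only the root rot-present terms gives 0.185600, so
  P(root rot | wilting, underwatering) = 0.185600 / 0.450800 ≈ 0.4117

Pr[root rot | wilting] ≈ 0.5835; Pr[root rot | wilting, underwatering] ≈ 0.4117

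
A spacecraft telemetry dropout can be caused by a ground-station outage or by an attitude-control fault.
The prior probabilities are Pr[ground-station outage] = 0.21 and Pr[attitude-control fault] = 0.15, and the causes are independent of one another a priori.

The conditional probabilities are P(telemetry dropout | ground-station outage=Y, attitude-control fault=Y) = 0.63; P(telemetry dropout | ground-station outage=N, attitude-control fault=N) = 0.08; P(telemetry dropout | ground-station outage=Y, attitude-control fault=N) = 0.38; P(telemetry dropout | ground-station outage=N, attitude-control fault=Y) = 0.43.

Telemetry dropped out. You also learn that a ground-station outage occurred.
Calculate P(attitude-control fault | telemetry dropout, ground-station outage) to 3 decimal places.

P(attitude-control fault | telemetry dropout, ground-station outage) ≈ 0.226

For the numerator, keep only attitude-control fault=true terms: 0.63·0.15 = 0.094500
Normalizer over all consistent configurations: 0.38·0.85 + 0.63·0.15 = 0.417500
P(attitude-control fault | telemetry dropout, ground-station outage) = 0.094500/0.417500 ≈ 0.226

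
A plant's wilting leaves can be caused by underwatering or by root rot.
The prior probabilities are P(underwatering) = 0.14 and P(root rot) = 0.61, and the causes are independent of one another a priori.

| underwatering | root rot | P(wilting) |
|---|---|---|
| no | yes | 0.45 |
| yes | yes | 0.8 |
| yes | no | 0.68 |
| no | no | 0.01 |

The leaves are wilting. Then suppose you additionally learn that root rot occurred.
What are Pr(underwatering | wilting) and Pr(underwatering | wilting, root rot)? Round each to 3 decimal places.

P(wilting) = 0.01*0.86*0.39 + 0.45*0.86*0.61 + 0.68*0.14*0.39 + 0.8*0.14*0.61 = 0.003354 + 0.236070 + 0.037128 + 0.068320 = 0.344872
Restricting to configurations with underwatering present: 0.037128 + 0.068320 = 0.105448.
Hence the posterior is 0.105448/0.344872 ≈ 0.306.

Now also conditioning on root rot=true:
Numerator (weight on configurations with underwatering): 0.8×0.14 = 0.112000
Normalizer over all consistent configurations: 0.45×0.86 + 0.8×0.14 = 0.499000
P(underwatering | wilting, root rot) = 0.112000/0.499000 ≈ 0.224
This is intercausal reasoning (explaining away): once root rot accounts for the wilting, underwatering becomes less likely.

Pr(underwatering | wilting) ≈ 0.306; Pr(underwatering | wilting, root rot) ≈ 0.224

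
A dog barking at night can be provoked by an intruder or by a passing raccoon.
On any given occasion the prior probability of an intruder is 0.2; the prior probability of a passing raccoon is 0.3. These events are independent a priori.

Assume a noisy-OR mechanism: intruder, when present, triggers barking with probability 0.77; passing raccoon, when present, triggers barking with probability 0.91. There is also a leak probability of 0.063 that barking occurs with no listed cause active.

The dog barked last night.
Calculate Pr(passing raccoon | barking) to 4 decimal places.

Pr(passing raccoon | barking) ≈ 0.6575

Under noisy-OR, P(barking | causes) = 1 − (1−0.063)·∏(1−qᵢ) over the active causes.
By total probability over the 4 (intruder, passing raccoon) configurations:
  P(barking) = 0.063×0.8×0.7 + 0.91567×0.8×0.3 + 0.78449×0.2×0.7 + 0.980604×0.2×0.3
        = 0.035280 + 0.219761 + 0.109829 + 0.058836 = 0.423706
The terms with passing raccoon present sum to 0.278597, so
  P(passing raccoon | barking) = 0.278597 / 0.423706 ≈ 0.6575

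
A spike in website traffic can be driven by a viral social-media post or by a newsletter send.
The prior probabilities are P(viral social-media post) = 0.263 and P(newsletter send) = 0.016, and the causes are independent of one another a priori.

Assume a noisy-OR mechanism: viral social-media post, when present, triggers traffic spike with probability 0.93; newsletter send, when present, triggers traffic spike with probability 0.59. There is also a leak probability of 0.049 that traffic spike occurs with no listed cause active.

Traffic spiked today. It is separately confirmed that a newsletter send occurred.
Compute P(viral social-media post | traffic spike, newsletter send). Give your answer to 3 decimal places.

P(viral social-media post | traffic spike, newsletter send) ≈ 0.363

Under noisy-OR, P(traffic spike | causes) = 1 − (1−0.049)·∏(1−qᵢ) over the active causes.
P(traffic spike | newsletter send) = 0.61009·0.737 + 0.972706·0.263 = 0.449636 + 0.255822 = 0.705458
Restricting to configurations with viral social-media post present: 0.972706·0.263 = 0.255822.
So P(viral social-media post | traffic spike, newsletter send) = 0.255822/0.705458 ≈ 0.363.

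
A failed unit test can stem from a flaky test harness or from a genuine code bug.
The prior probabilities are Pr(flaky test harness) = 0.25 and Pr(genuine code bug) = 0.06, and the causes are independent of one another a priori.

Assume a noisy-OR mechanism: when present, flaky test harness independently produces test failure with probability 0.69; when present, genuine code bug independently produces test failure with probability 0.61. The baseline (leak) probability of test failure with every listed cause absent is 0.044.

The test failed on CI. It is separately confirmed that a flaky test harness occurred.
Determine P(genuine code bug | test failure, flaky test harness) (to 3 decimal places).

P(genuine code bug | test failure, flaky test harness) ≈ 0.074

Under noisy-OR, P(test failure | causes) = 1 − (1−0.044)·∏(1−qᵢ) over the active causes.
Sum P(test failure|·) weighted by the priors over both values of genuine code bug:
  P(test failure | flaky test harness) = 0.70364×0.94 + 0.88442×0.06
        = 0.661422 + 0.053065 = 0.714487
Keeping only the genuine code bug-present terms gives 0.053065, so
  P(genuine code bug | test failure, flaky test harness) = 0.053065 / 0.714487 ≈ 0.074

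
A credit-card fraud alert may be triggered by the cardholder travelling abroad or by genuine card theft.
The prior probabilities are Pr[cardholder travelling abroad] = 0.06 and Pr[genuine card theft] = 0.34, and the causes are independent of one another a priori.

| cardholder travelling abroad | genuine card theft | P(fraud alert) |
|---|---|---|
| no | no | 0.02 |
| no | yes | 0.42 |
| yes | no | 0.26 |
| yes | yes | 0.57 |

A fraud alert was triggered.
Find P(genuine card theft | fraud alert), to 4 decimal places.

Weight on genuine card theft=true, given the evidence: 0.134232 + 0.011628 = 0.145860
The normalizing constant is 0.02*0.94*0.66 + 0.42*0.94*0.34 + 0.26*0.06*0.66 + 0.57*0.06*0.34 = 0.168564
P(genuine card theft | fraud alert) = 0.145860/0.168564 ≈ 0.8653

P(genuine card theft | fraud alert) ≈ 0.8653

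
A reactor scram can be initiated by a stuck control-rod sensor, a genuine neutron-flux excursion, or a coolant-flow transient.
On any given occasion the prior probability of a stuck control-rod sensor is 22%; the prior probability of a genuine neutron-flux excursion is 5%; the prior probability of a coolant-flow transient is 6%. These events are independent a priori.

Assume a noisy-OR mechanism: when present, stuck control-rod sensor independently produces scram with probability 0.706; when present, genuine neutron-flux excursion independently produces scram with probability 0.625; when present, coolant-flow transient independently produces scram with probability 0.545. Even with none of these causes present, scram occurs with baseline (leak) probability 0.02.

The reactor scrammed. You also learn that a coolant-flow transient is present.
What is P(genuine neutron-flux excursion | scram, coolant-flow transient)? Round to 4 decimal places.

Under noisy-OR, P(scram | causes) = 1 − (1−0.02)·∏(1−qᵢ) over the active causes.
P(scram | coolant-flow transient) = 0.5541*0.78*0.95 + 0.832788*0.78*0.05 + 0.868905*0.22*0.95 + 0.95084*0.22*0.05 = 0.410588 + 0.032479 + 0.181601 + 0.010459 = 0.635127
Of this, 0.042938 comes from 0.032479 + 0.010459 (the genuine neutron-flux excursion=true cases).
P(genuine neutron-flux excursion | scram, coolant-flow transient) = 0.042938 / 0.635127 ≈ 0.0676

P(genuine neutron-flux excursion | scram, coolant-flow transient) ≈ 0.0676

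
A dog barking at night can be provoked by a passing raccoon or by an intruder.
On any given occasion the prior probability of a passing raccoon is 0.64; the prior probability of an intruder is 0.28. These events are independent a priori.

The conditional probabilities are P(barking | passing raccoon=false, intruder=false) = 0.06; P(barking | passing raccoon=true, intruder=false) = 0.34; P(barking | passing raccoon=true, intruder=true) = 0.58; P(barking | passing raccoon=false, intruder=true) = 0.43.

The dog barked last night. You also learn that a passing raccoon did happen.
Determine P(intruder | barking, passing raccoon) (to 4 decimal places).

P(intruder | barking, passing raccoon) ≈ 0.3988

Sum P(barking|·) weighted by the priors over both values of intruder:
  P(barking | passing raccoon) = 0.34*0.72 + 0.58*0.28
        = 0.244800 + 0.162400 = 0.407200
The terms with intruder present sum to 0.162400, so
  P(intruder | barking, passing raccoon) = 0.162400 / 0.407200 ≈ 0.3988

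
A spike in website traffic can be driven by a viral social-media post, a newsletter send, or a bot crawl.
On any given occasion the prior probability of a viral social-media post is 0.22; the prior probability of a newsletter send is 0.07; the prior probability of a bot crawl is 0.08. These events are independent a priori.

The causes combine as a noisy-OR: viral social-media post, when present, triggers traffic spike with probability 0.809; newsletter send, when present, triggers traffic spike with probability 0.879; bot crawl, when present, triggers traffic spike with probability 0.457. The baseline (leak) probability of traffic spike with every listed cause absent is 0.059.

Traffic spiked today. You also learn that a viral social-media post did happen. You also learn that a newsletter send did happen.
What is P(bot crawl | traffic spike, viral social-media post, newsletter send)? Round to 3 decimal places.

Under noisy-OR, P(traffic spike | causes) = 1 − (1−0.059)·∏(1−qᵢ) over the active causes.
Weight on bot crawl=true, given the evidence: 0.988191·0.08 = 0.079055
Denominator P(traffic spike | viral social-media post, newsletter send): 0.978253·0.92 + 0.988191·0.08 = 0.979048
Posterior = 0.079055 / 0.979048 ≈ 0.081

P(bot crawl | traffic spike, viral social-media post, newsletter send) ≈ 0.081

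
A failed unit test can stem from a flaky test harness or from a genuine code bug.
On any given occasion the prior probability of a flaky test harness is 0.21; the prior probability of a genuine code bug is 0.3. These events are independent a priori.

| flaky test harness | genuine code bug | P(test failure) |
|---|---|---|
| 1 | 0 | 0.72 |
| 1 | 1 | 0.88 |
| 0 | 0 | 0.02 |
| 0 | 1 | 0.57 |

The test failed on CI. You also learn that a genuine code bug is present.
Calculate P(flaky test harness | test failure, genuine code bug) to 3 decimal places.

Weight on flaky test harness=true, given the evidence: 0.88×0.21 = 0.184800
Normalizer over all consistent configurations: 0.57×0.79 + 0.88×0.21 = 0.635100
Posterior = 0.184800 / 0.635100 ≈ 0.291

P(flaky test harness | test failure, genuine code bug) ≈ 0.291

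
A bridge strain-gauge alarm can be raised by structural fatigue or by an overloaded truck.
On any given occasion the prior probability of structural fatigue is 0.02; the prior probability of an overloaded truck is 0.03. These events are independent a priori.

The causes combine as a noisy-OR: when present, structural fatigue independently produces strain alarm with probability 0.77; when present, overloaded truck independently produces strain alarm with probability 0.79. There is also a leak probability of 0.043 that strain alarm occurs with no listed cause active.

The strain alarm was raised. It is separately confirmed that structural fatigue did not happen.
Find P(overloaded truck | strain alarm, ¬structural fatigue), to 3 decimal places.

Under noisy-OR, P(strain alarm | causes) = 1 − (1−0.043)·∏(1−qᵢ) over the active causes.
Enumerate both values of overloaded truck and weight by the priors:
  P(strain alarm | ¬structural fatigue) = 0.043·0.97 + 0.79903·0.03
        = 0.041710 + 0.023971 = 0.065681
The terms with overloaded truck present sum to 0.023971, so
  P(overloaded truck | strain alarm, ¬structural fatigue) = 0.023971 / 0.065681 ≈ 0.365

P(overloaded truck | strain alarm, ¬structural fatigue) ≈ 0.365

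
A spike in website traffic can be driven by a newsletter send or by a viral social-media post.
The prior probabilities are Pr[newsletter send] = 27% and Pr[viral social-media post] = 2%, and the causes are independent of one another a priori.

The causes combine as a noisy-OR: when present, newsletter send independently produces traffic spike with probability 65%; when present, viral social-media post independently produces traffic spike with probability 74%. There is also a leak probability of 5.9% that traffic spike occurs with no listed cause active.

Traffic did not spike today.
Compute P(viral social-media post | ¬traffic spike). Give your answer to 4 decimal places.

P(viral social-media post | ¬traffic spike) ≈ 0.0053

Under noisy-OR, P(traffic spike | causes) = 1 − (1−0.059)·∏(1−qᵢ) over the active causes.
P(¬traffic spike) = 0.941*0.73*0.98 + 0.24466*0.73*0.02 + 0.32935*0.27*0.98 + 0.085631*0.27*0.02 = 0.673191 + 0.003572 + 0.087146 + 0.000462 = 0.764371
The viral social-media post-present share is 0.003572 + 0.000462 = 0.004034.
So P(viral social-media post | ¬traffic spike) = 0.004034/0.764371 ≈ 0.0053.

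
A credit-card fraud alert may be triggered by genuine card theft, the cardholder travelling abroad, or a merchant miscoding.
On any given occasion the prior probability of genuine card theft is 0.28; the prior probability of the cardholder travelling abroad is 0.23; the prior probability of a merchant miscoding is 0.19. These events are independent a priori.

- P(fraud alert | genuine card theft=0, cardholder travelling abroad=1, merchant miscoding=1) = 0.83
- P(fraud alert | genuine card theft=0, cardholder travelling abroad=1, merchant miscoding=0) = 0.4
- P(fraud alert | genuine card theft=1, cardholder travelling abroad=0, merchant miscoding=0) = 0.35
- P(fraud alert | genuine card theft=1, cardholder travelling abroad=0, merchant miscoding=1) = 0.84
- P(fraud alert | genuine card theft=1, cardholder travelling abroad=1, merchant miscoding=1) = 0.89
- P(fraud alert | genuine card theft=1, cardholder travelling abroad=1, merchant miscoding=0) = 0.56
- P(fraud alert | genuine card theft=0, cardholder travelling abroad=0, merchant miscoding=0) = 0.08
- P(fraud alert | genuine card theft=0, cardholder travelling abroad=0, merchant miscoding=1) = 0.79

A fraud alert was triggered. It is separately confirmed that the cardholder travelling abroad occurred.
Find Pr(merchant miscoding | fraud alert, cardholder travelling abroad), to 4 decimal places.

Numerator (weight on configurations with merchant miscoding): 0.113544 + 0.047348 = 0.160892
Normalizer over all consistent configurations: 0.4×0.72×0.81 + 0.83×0.72×0.19 + 0.56×0.28×0.81 + 0.89×0.28×0.19 = 0.521180
Posterior = 0.160892 / 0.521180 ≈ 0.3087

Pr(merchant miscoding | fraud alert, cardholder travelling abroad) ≈ 0.3087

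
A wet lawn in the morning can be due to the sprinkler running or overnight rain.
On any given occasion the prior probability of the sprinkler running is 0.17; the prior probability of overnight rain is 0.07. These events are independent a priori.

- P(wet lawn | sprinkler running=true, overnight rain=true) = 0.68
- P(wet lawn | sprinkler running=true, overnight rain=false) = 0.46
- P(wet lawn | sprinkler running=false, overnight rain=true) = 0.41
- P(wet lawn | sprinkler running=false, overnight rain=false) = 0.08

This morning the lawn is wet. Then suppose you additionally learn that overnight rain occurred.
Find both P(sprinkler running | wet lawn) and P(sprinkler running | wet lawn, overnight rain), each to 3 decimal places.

P(sprinkler running | wet lawn) ≈ 0.486; P(sprinkler running | wet lawn, overnight rain) ≈ 0.254

P(wet lawn) = 0.08*0.83*0.93 + 0.41*0.83*0.07 + 0.46*0.17*0.93 + 0.68*0.17*0.07 = 0.061752 + 0.023821 + 0.072726 + 0.008092 = 0.166391
Restricting to configurations with sprinkler running present: 0.072726 + 0.008092 = 0.080818.
P(sprinkler running | wet lawn) = 0.080818 / 0.166391 ≈ 0.486

Now condition on the additional information:
By total probability over both values of sprinkler running:
  P(wet lawn | overnight rain) = 0.41*0.83 + 0.68*0.17
        = 0.340300 + 0.115600 = 0.455900
The terms with sprinkler running present sum to 0.115600, so
  P(sprinkler running | wet lawn, overnight rain) = 0.115600 / 0.455900 ≈ 0.254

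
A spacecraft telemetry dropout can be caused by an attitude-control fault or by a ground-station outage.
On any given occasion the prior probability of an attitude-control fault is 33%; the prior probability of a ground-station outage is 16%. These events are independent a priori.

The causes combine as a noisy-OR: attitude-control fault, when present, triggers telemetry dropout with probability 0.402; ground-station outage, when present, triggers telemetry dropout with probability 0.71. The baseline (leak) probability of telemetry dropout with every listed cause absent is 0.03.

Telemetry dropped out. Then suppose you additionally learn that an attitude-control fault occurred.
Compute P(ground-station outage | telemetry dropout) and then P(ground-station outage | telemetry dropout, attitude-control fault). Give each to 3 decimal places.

Under noisy-OR, P(telemetry dropout | causes) = 1 − (1−0.03)·∏(1−qᵢ) over the active causes.
For the numerator, keep only ground-station outage=true terms: 0.077045 + 0.043918 = 0.120963
Normalizer over all consistent configurations: 0.03×0.67×0.84 + 0.7187×0.67×0.16 + 0.41994×0.33×0.84 + 0.831783×0.33×0.16 = 0.254254
Posterior = 0.120963 / 0.254254 ≈ 0.476

With the extra evidence:
By total probability over both values of ground-station outage:
  P(telemetry dropout | attitude-control fault) = 0.41994·0.84 + 0.831783·0.16
        = 0.352750 + 0.133085 = 0.485835
The terms with ground-station outage present sum to 0.133085, so
  P(ground-station outage | telemetry dropout, attitude-control fault) = 0.133085 / 0.485835 ≈ 0.274
The drop from 0.476 to 0.274 is the explaining-away (discounting) effect.

P(ground-station outage | telemetry dropout) ≈ 0.476; P(ground-station outage | telemetry dropout, attitude-control fault) ≈ 0.274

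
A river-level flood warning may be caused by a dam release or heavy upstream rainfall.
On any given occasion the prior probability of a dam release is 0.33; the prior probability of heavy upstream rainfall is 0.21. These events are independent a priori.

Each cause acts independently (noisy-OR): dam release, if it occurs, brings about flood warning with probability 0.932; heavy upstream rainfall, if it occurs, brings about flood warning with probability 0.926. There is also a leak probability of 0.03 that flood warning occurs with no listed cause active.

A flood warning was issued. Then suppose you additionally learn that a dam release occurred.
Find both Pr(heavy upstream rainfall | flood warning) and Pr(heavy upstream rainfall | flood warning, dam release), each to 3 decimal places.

Pr(heavy upstream rainfall | flood warning) ≈ 0.435; Pr(heavy upstream rainfall | flood warning, dam release) ≈ 0.221

Under noisy-OR, P(flood warning | causes) = 1 − (1−0.03)·∏(1−qᵢ) over the active causes.
For the numerator, keep only heavy upstream rainfall=true terms: 0.130601 + 0.068962 = 0.199563
Normalizer over all consistent configurations: 0.03×0.67×0.79 + 0.92822×0.67×0.21 + 0.93404×0.33×0.79 + 0.995119×0.33×0.21 = 0.458946
Posterior = 0.199563 / 0.458946 ≈ 0.435

With the extra evidence:
P(flood warning | dam release) = 0.93404·0.79 + 0.995119·0.21 = 0.737892 + 0.208975 = 0.946867
Of this, 0.208975 comes from 0.995119·0.21 (the heavy upstream rainfall=true cases).
So P(heavy upstream rainfall | flood warning, dam release) = 0.208975/0.946867 ≈ 0.221.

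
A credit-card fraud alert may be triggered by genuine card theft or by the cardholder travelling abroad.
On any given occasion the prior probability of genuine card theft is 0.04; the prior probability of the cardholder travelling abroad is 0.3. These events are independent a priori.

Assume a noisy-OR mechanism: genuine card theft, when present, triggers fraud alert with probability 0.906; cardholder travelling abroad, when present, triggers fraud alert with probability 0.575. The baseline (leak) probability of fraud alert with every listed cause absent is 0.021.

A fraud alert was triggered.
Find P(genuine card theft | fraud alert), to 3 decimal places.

P(genuine card theft | fraud alert) ≈ 0.169

Under noisy-OR, P(fraud alert | causes) = 1 − (1−0.021)·∏(1−qᵢ) over the active causes.
Weight on genuine card theft=true, given the evidence: 0.025423 + 0.011531 = 0.036954
Normalizer over all consistent configurations: 0.021×0.96×0.7 + 0.583925×0.96×0.3 + 0.907974×0.04×0.7 + 0.960889×0.04×0.3 = 0.219236
Posterior = 0.036954 / 0.219236 ≈ 0.169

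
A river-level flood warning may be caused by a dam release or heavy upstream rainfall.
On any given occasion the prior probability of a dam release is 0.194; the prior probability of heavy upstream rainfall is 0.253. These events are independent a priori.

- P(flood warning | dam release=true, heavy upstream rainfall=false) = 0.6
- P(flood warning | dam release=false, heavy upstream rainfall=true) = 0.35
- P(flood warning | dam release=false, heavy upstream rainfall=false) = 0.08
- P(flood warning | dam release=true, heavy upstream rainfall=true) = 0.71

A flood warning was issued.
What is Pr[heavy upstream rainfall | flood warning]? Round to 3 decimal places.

Pr[heavy upstream rainfall | flood warning] ≈ 0.440

Numerator (weight on configurations with heavy upstream rainfall): 0.071371 + 0.034848 = 0.106219
The normalizing constant is 0.08*0.806*0.747 + 0.35*0.806*0.253 + 0.6*0.194*0.747 + 0.71*0.194*0.253 = 0.241337
Posterior = 0.106219 / 0.241337 ≈ 0.440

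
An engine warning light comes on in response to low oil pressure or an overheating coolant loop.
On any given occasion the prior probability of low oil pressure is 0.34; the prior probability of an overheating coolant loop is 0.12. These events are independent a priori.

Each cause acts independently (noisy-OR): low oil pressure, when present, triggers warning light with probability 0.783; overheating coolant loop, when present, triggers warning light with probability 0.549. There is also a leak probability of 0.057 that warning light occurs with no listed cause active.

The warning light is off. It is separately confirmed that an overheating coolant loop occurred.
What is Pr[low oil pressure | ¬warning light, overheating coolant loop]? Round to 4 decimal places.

Pr[low oil pressure | ¬warning light, overheating coolant loop] ≈ 0.1005

Under noisy-OR, P(warning light | causes) = 1 − (1−0.057)·∏(1−qᵢ) over the active causes.
P(¬warning light | overheating coolant loop) = 0.425293×0.66 + 0.092289×0.34 = 0.280693 + 0.031378 = 0.312071
Restricting to configurations with low oil pressure present: 0.092289×0.34 = 0.031378.
So P(low oil pressure | ¬warning light, overheating coolant loop) = 0.031378/0.312071 ≈ 0.1005.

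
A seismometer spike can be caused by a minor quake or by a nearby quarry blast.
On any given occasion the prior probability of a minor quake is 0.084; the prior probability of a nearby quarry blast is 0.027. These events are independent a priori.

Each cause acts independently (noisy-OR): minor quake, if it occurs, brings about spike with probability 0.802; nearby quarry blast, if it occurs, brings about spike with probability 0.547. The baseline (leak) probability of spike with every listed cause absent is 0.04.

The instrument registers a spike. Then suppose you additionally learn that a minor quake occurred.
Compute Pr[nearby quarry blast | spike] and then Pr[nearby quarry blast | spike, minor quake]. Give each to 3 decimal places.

Under noisy-OR, P(spike | causes) = 1 − (1−0.04)·∏(1−qᵢ) over the active causes.
P(spike) = 0.04×0.916×0.973 + 0.56512×0.916×0.027 + 0.80992×0.084×0.973 + 0.913894×0.084×0.027 = 0.035651 + 0.013977 + 0.066196 + 0.002073 = 0.117897
The nearby quarry blast-present share is 0.013977 + 0.002073 = 0.016050.
So P(nearby quarry blast | spike) = 0.016050/0.117897 ≈ 0.136.

Now also conditioning on minor quake=true:
P(spike | minor quake) = 0.80992·0.973 + 0.913894·0.027 = 0.788052 + 0.024675 = 0.812727
Restricting to configurations with nearby quarry blast present: 0.913894·0.027 = 0.024675.
P(nearby quarry blast | spike, minor quake) = 0.024675 / 0.812727 ≈ 0.030
— minor quake explains away the evidence for nearby quarry blast.

Pr[nearby quarry blast | spike] ≈ 0.136; Pr[nearby quarry blast | spike, minor quake] ≈ 0.030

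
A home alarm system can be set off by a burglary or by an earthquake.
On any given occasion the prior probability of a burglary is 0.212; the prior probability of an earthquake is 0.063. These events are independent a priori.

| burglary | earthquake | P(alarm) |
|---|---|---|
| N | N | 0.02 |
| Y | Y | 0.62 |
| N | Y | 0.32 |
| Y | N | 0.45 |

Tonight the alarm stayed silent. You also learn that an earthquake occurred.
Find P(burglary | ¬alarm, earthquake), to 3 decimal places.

P(burglary | ¬alarm, earthquake) ≈ 0.131

Enumerate both values of burglary and weight by the priors:
  P(¬alarm | earthquake) = 0.68*0.788 + 0.38*0.212
        = 0.535840 + 0.080560 = 0.616400
The terms with burglary present sum to 0.080560, so
  P(burglary | ¬alarm, earthquake) = 0.080560 / 0.616400 ≈ 0.131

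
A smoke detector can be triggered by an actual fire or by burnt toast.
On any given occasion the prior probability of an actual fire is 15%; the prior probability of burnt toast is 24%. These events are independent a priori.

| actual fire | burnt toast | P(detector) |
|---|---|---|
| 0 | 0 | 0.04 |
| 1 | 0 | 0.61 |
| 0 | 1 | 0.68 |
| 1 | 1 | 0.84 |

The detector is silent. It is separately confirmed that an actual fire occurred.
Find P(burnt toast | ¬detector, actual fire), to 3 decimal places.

P(¬detector | actual fire) = 0.39*0.76 + 0.16*0.24 = 0.296400 + 0.038400 = 0.334800
Restricting to configurations with burnt toast present: 0.16*0.24 = 0.038400.
Hence the posterior is 0.038400/0.334800 ≈ 0.115.

P(burnt toast | ¬detector, actual fire) ≈ 0.115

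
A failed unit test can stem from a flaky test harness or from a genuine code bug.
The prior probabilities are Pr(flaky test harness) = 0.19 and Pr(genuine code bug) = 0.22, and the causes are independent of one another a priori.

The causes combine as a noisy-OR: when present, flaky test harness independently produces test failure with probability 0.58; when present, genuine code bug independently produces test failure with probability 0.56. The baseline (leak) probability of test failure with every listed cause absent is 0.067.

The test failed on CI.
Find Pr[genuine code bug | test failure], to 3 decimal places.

Under noisy-OR, P(test failure | causes) = 1 − (1−0.067)·∏(1−qᵢ) over the active causes.
Enumerate the 4 (flaky test harness, genuine code bug) configurations and weight by the priors:
  P(test failure) = 0.067×0.81×0.78 + 0.58948×0.81×0.22 + 0.60814×0.19×0.78 + 0.827582×0.19×0.22
        = 0.042331 + 0.105045 + 0.090126 + 0.034593 = 0.272095
Keeping only the genuine code bug-present terms gives 0.139638, so
  P(genuine code bug | test failure) = 0.139638 / 0.272095 ≈ 0.513

Pr[genuine code bug | test failure] ≈ 0.513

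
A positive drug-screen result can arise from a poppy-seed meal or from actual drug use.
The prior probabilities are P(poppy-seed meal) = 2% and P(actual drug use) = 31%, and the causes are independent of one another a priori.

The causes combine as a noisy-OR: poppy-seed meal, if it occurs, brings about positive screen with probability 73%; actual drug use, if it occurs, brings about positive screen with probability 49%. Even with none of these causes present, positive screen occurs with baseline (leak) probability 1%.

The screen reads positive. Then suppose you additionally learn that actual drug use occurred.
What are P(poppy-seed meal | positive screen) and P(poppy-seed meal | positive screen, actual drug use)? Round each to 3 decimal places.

Under noisy-OR, P(positive screen | causes) = 1 − (1−0.01)·∏(1−qᵢ) over the active causes.
Enumerate the 4 (poppy-seed meal, actual drug use) configurations and weight by the priors:
  P(positive screen) = 0.01*0.98*0.69 + 0.4951*0.98*0.31 + 0.7327*0.02*0.69 + 0.863677*0.02*0.31
        = 0.006762 + 0.150411 + 0.010111 + 0.005355 = 0.172639
Configurations with poppy-seed meal contribute 0.015466, so
  P(poppy-seed meal | positive screen) = 0.015466 / 0.172639 ≈ 0.090

With the extra evidence:
P(positive screen | actual drug use) = 0.4951*0.98 + 0.863677*0.02 = 0.485198 + 0.017274 = 0.502472
The poppy-seed meal-present share is 0.863677*0.02 = 0.017274.
Hence the posterior is 0.017274/0.502472 ≈ 0.034.

P(poppy-seed meal | positive screen) ≈ 0.090; P(poppy-seed meal | positive screen, actual drug use) ≈ 0.034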